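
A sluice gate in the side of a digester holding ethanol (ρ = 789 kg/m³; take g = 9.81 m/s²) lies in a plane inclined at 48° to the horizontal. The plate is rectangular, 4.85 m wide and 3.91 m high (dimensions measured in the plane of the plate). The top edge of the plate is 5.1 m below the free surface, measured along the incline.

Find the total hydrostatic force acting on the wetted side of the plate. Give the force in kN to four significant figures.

γ = ρg = 789 × 9.81 / 1000 = 7.74009 kN/m³.
Let θ = 48° be the plate's angle to the horizontal; measure y along the incline from where the plane meets the free surface. Vertical depth h = y·sinθ with sinθ = 0.743145.
The centroid lies 3.91/2 = 1.955 m below the top edge, so y_c = 5.1 + 1.955 = 7.055 m and h_c = 7.055 × 0.743145 = 5.24289 m.
A = 4.85 × 3.91 = 18.9635 m².
Resultant F = γ·h_c·A = 7.74009 × 5.24289 × 18.9635 = 769.547 kN.

F ≈ 769.5 kN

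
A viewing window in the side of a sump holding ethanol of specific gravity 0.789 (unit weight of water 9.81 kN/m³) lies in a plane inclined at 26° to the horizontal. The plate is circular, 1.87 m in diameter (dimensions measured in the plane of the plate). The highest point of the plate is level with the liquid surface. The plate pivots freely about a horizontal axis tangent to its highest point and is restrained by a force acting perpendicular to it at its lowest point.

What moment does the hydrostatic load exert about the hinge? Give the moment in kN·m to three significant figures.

M ≈ 10.2 kN·m

γ = 0.789 × 9.81 = 7.74009 kN/m³.
Let θ = 26° be the plate's angle to the horizontal; measure y along the incline from where the plane meets the free surface. Vertical depth h = y·sinθ with sinθ = 0.438371.
The centroid is at the centre, 0.935 m below the top of the plate, so y_c = 0.935 m and h_c = 0.935 × 0.438371 = 0.409877 m.
A = π(0.935)² = 2.74646 m².
Resultant F = γ·h_c·A = 7.74009 × 0.409877 × 2.74646 = 8.7131 kN.
I_c = πr⁴/4 = π × 0.935⁴/4 = 0.600256 m⁴.
Centre of pressure: y_p = y_c + I_c/(y_c·A) = 0.935 + 0.600256/(0.935 × 2.74646) = 0.935 + 0.23375 = 1.16875 m along the plane.
The resultant acts 0.935 + 0.23375 = 1.16875 m (along the plate) below the hinge at the top edge, so the moment about the hinge is M = F × 1.16875 = 8.7131 × 1.16875 = 10.1834 kN·m.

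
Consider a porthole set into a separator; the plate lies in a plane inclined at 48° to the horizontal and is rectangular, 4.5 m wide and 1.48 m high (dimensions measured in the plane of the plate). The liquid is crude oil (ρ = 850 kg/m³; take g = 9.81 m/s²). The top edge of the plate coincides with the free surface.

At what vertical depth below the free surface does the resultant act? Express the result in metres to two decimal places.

h_p = 0.73 m

γ = ρg = 850 × 9.81 / 1000 = 8.3385 kN/m³.
Let θ = 48° be the plate's angle to the horizontal; measure y along the incline from where the plane meets the free surface. Vertical depth h = y·sinθ with sinθ = 0.743145.
The centroid lies 1.48/2 = 0.74 m below the top edge, so y_c = 0.74 m and h_c = 0.74 × 0.743145 = 0.549927 m.
A = 4.5 × 1.48 = 6.66 m².
Resultant F = γ·h_c·A = 8.3385 × 0.549927 × 6.66 = 30.5399 kN.
I_c = b·h³/12 = 4.5 × 1.48³/12 = 1.21567 m⁴.
Centre of pressure: y_p = y_c + I_c/(y_c·A) = 0.74 + 1.21567/(0.74 × 6.66) = 0.74 + 0.246666 = 0.986666 m along the plane.
Vertically, h_p = y_p·sinθ = 0.986666 × 0.743145 = 0.733236 m.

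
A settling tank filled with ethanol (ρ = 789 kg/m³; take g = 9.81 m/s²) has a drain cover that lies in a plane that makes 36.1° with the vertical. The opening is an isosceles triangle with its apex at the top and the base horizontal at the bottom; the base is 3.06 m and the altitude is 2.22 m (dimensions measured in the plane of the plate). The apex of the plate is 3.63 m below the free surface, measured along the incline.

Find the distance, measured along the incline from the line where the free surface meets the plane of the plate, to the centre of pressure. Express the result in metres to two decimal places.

y_p = 5.16 m

γ = ρg = 789 × 9.81 / 1000 = 7.74009 kN/m³.
The plate makes 36.1° with the vertical, i.e. θ = 90° − 36.1° = 53.9° to the horizontal. Measuring y along the incline from the free-surface line, vertical depth h = y·sinθ with sinθ = 0.807990.
With the apex up, the centroid sits 2h/3 = 2 × 2.22/3 = 1.48 m below the apex, so y_c = 3.63 + 1.48 = 5.11 m and h_c = 5.11 × 0.807990 = 4.12883 m.
A = ½ × 3.06 × 2.22 = 3.3966 m².
Resultant F = γ·h_c·A = 7.74009 × 4.12883 × 3.3966 = 108.547 kN.
I_c = b·h³/36 = 3.06 × 2.22³/36 = 0.929989 m⁴.
Centre of pressure: y_p = y_c + I_c/(y_c·A) = 5.11 + 0.929989/(5.11 × 3.3966) = 5.11 + 0.0535812 = 5.16358 m along the plane.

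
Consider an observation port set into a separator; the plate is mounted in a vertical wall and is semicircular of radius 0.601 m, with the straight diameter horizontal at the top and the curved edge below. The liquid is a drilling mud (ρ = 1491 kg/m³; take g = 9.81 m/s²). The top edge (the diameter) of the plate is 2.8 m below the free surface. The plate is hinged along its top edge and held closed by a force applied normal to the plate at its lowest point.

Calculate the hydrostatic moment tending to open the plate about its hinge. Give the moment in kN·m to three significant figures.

γ = ρg = 1491 × 9.81 / 1000 = 14.62671 kN/m³.
The centroid of a semicircle lies 4r/(3π) = 0.255072 m from the diameter, here below the top edge, so the centroid depth is h_c = 2.8 + 0.255072 = 3.05507 m.
A = πr²/2 = π × 0.601²/2 = 0.567373 m².
Resultant F = γ·h_c·A = 14.62671 × 3.05507 × 0.567373 = 25.3534 kN.
I_c = (π/8 − 8/(9π))·r⁴ = 0.109757 × 0.601⁴ = 0.0143196 m⁴.
Centre of pressure: y_p = y_c + I_c/(y_c·A) = 3.05507 + 0.0143196/(3.05507 × 0.567373) = 3.05507 + 0.00826116 = 3.06333 m along the plane.
The resultant acts 0.255072 + 0.00826116 = 0.263333 m (along the plate) below the hinge at the top edge, so the moment about the hinge is M = F × 0.263333 = 25.3534 × 0.263333 = 6.67639 kN·m.

M ≈ 6.68 kN·m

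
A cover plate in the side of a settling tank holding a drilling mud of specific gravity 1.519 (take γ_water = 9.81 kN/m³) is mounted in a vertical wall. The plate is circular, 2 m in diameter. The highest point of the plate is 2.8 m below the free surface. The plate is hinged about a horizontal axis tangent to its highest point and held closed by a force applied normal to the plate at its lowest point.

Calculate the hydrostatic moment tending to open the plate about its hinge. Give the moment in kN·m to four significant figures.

γ = 1.519 × 9.81 = 14.90139 kN/m³.
The centroid is at the centre, 1 m below the top of the plate, so the centroid depth is h_c = 2.8 + 1 = 3.8 m.
A = π(1)² = 3.14159 m².
Resultant F = γ·h_c·A = 14.90139 × 3.8 × 3.14159 = 177.893 kN.
I_c = πr⁴/4 = π × 1⁴/4 = 0.785398 m⁴.
Centre of pressure: y_p = y_c + I_c/(y_c·A) = 3.8 + 0.785398/(3.8 × 3.14159) = 3.8 + 0.0657895 = 3.86579 m along the plane.
The resultant acts 1 + 0.0657895 = 1.06579 m (along the plate) below the hinge at the top edge, so the moment about the hinge is M = F × 1.06579 = 177.893 × 1.06579 = 189.597 kN·m.

M ≈ 189.6 kN·m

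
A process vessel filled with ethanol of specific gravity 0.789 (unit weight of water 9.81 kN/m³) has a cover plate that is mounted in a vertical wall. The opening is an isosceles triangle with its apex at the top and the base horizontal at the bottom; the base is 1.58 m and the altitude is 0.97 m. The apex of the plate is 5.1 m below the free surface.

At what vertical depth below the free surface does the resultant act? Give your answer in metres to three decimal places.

h_p = 5.756 m

γ = 0.789 × 9.81 = 7.74009 kN/m³.
With the apex up, the centroid sits 2h/3 = 2 × 0.97/3 = 0.646667 m below the apex, so the centroid depth is h_c = 5.1 + 0.646667 = 5.74667 m.
A = ½ × 1.58 × 0.97 = 0.7663 m².
Resultant F = γ·h_c·A = 7.74009 × 5.74667 × 0.7663 = 34.0848 kN.
I_c = b·h³/36 = 1.58 × 0.97³/36 = 0.0400562 m⁴.
Centre of pressure: y_p = y_c + I_c/(y_c·A) = 5.74667 + 0.0400562/(5.74667 × 0.7663) = 5.74667 + 0.00909609 = 5.75577 m along the plane.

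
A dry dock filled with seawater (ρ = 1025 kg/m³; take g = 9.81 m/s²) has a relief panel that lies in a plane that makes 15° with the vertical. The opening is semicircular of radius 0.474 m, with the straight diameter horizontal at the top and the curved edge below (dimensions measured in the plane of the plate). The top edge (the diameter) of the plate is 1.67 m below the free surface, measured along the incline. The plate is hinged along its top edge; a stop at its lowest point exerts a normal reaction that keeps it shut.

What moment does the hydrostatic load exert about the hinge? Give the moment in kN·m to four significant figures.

γ = ρg = 1025 × 9.81 / 1000 = 10.05525 kN/m³.
The plate makes 15° with the vertical, i.e. θ = 90° − 15° = 75° to the horizontal. Measuring y along the incline from the free-surface line, vertical depth h = y·sinθ with sinθ = 0.965926.
The centroid of a semicircle lies 4r/(3π) = 0.201172 m from the diameter, here below the top edge, so y_c = 1.67 + 0.201172 = 1.87117 m and h_c = 1.87117 × 0.965926 = 1.80741 m.
A = πr²/2 = π × 0.474²/2 = 0.35292 m².
Resultant F = γ·h_c·A = 10.05525 × 1.80741 × 0.35292 = 6.41395 kN.
I_c = (π/8 − 8/(9π))·r⁴ = 0.109757 × 0.474⁴ = 0.00554046 m⁴.
Centre of pressure: y_p = y_c + I_c/(y_c·A) = 1.87117 + 0.00554046/(1.87117 × 0.35292) = 1.87117 + 0.00838989 = 1.87956 m along the plane.
The resultant acts 0.201172 + 0.00838989 = 0.209562 m (along the plate) below the hinge at the top edge, so the moment about the hinge is M = F × 0.209562 = 6.41395 × 0.209562 = 1.34412 kN·m.

M ≈ 1.344 kN·m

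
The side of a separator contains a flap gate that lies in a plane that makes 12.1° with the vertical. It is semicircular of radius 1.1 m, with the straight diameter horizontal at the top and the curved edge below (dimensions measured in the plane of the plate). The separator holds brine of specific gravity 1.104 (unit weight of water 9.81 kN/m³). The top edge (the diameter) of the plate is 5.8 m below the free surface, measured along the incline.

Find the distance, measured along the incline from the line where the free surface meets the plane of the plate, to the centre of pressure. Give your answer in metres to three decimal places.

γ = 1.104 × 9.81 = 10.83024 kN/m³.
The plate makes 12.1° with the vertical, i.e. θ = 90° − 12.1° = 77.9° to the horizontal. Measuring y along the incline from the free-surface line, vertical depth h = y·sinθ with sinθ = 0.977783.
The centroid of a semicircle lies 4r/(3π) = 0.466854 m from the diameter, here below the top edge, so y_c = 5.8 + 0.466854 = 6.26685 m and h_c = 6.26685 × 0.977783 = 6.12762 m.
A = πr²/2 = π × 1.1²/2 = 1.90066 m².
Resultant F = γ·h_c·A = 10.83024 × 6.12762 × 1.90066 = 126.135 kN.
I_c = (π/8 − 8/(9π))·r⁴ = 0.109757 × 1.1⁴ = 0.160695 m⁴.
Centre of pressure: y_p = y_c + I_c/(y_c·A) = 6.26685 + 0.160695/(6.26685 × 1.90066) = 6.26685 + 0.0134911 = 6.28034 m along the plane.

y_p = 6.280 m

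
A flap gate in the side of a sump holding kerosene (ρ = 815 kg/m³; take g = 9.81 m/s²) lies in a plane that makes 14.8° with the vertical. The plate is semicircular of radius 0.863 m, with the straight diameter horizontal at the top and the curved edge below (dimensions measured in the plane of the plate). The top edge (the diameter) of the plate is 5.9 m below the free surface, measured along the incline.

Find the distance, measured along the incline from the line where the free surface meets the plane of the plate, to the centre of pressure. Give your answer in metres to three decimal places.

y_p = 6.275 m

γ = ρg = 815 × 9.81 / 1000 = 7.99515 kN/m³.
The plate makes 14.8° with the vertical, i.e. θ = 90° − 14.8° = 75.2° to the horizontal. Measuring y along the incline from the free-surface line, vertical depth h = y·sinθ with sinθ = 0.966823.
The centroid of a semicircle lies 4r/(3π) = 0.366269 m from the diameter, here below the top edge, so y_c = 5.9 + 0.366269 = 6.26627 m and h_c = 6.26627 × 0.966823 = 6.05837 m.
A = πr²/2 = π × 0.863²/2 = 1.16988 m².
Resultant F = γ·h_c·A = 7.99515 × 6.05837 × 1.16988 = 56.6662 kN.
I_c = (π/8 − 8/(9π))·r⁴ = 0.109757 × 0.863⁴ = 0.0608801 m⁴.
Centre of pressure: y_p = y_c + I_c/(y_c·A) = 6.26627 + 0.0608801/(6.26627 × 1.16988) = 6.26627 + 0.00830472 = 6.27457 m along the plane.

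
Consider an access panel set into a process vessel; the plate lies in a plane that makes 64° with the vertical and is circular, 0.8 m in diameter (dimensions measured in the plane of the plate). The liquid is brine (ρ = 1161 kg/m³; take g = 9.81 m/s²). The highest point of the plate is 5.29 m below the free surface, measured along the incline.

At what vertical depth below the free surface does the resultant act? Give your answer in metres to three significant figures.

γ = ρg = 1161 × 9.81 / 1000 = 11.38941 kN/m³.
The plate makes 64° with the vertical, i.e. θ = 90° − 64° = 26° to the horizontal. Measuring y along the incline from the free-surface line, vertical depth h = y·sinθ with sinθ = 0.438371.
The centroid is at the centre, 0.4 m below the top of the plate, so y_c = 5.29 + 0.4 = 5.69 m and h_c = 5.69 × 0.438371 = 2.49433 m.
A = π(0.4)² = 0.502655 m².
Resultant F = γ·h_c·A = 11.38941 × 2.49433 × 0.502655 = 14.2799 kN.
I_c = πr⁴/4 = π × 0.4⁴/4 = 0.0201062 m⁴.
Centre of pressure: y_p = y_c + I_c/(y_c·A) = 5.69 + 0.0201062/(5.69 × 0.502655) = 5.69 + 0.00702988 = 5.69703 m along the plane.
Vertically, h_p = y_p·sinθ = 5.69703 × 0.438371 = 2.49741 m.

h_p = 2.50 m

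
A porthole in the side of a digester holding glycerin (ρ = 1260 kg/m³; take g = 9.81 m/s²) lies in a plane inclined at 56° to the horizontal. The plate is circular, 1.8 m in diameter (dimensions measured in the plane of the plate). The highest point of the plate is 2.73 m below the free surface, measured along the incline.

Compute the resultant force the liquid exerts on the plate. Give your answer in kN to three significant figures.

F ≈ 94.7 kN

γ = ρg = 1260 × 9.81 / 1000 = 12.3606 kN/m³.
Let θ = 56° be the plate's angle to the horizontal; measure y along the incline from where the plane meets the free surface. Vertical depth h = y·sinθ with sinθ = 0.829038.
The centroid is at the centre, 0.9 m below the top of the plate, so y_c = 2.73 + 0.9 = 3.63 m and h_c = 3.63 × 0.829038 = 3.00941 m.
A = π(0.9)² = 2.54469 m².
Resultant F = γ·h_c·A = 12.3606 × 3.00941 × 2.54469 = 94.6577 kN.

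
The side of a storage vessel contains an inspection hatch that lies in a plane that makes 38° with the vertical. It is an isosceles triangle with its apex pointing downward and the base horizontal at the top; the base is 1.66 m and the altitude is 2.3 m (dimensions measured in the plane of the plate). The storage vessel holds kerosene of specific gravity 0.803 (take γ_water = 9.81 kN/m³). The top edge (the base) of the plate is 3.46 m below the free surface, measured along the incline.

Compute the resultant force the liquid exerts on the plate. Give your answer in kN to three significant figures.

F ≈ 50.1 kN

γ = 0.803 × 9.81 = 7.87743 kN/m³.
The plate makes 38° with the vertical, i.e. θ = 90° − 38° = 52° to the horizontal. Measuring y along the incline from the free-surface line, vertical depth h = y·sinθ with sinθ = 0.788011.
With the apex down, the centroid sits h/3 = 2.3/3 = 0.766667 m below the base (the top edge), so y_c = 3.46 + 0.766667 = 4.22667 m and h_c = 4.22667 × 0.788011 = 3.33066 m.
A = ½ × 1.66 × 2.3 = 1.909 m².
Resultant F = γ·h_c·A = 7.87743 × 3.33066 × 1.909 = 50.0865 kN.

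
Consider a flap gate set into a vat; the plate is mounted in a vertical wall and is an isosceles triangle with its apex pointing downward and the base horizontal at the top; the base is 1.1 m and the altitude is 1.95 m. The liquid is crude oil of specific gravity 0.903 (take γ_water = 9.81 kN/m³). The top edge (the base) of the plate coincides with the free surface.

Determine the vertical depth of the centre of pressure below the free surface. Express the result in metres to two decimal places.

h_p = 0.98 m

γ = 0.903 × 9.81 = 8.85843 kN/m³.
With the apex down, the centroid sits h/3 = 1.95/3 = 0.65 m below the base (the top edge), so the centroid depth is h_c = 0.65 m.
A = ½ × 1.1 × 1.95 = 1.0725 m².
Resultant F = γ·h_c·A = 8.85843 × 0.65 × 1.0725 = 6.17543 kN.
I_c = b·h³/36 = 1.1 × 1.95³/36 = 0.226566 m⁴.
Centre of pressure: y_p = y_c + I_c/(y_c·A) = 0.65 + 0.226566/(0.65 × 1.0725) = 0.65 + 0.325001 = 0.975001 m along the plane.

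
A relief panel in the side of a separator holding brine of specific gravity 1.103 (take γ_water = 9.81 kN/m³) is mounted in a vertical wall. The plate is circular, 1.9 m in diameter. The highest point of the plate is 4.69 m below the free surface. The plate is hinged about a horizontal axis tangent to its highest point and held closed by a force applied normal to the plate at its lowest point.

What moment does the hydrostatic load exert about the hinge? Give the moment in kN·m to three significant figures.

M ≈ 171 kN·m

γ = 1.103 × 9.81 = 10.82043 kN/m³.
The centroid is at the centre, 0.95 m below the top of the plate, so the centroid depth is h_c = 4.69 + 0.95 = 5.64 m.
A = π(0.95)² = 2.83529 m².
Resultant F = γ·h_c·A = 10.82043 × 5.64 × 2.83529 = 173.03 kN.
I_c = πr⁴/4 = π × 0.95⁴/4 = 0.639712 m⁴.
Centre of pressure: y_p = y_c + I_c/(y_c·A) = 5.64 + 0.639712/(5.64 × 2.83529) = 5.64 + 0.0400044 = 5.68 m along the plane.
The resultant acts 0.95 + 0.0400044 = 0.990004 m (along the plate) below the hinge at the top edge, so the moment about the hinge is M = F × 0.990004 = 173.03 × 0.990004 = 171.3 kN·m.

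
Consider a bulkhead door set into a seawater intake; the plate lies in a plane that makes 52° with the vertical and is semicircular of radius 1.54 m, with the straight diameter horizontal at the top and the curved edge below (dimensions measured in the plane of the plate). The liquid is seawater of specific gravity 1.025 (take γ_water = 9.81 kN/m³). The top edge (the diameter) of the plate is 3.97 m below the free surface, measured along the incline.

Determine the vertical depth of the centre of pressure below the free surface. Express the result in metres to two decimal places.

h_p = 2.87 m

γ = 1.025 × 9.81 = 10.05525 kN/m³.
The plate makes 52° with the vertical, i.e. θ = 90° − 52° = 38° to the horizontal. Measuring y along the incline from the free-surface line, vertical depth h = y·sinθ with sinθ = 0.615661.
The centroid of a semicircle lies 4r/(3π) = 0.653596 m from the diameter, here below the top edge, so y_c = 3.97 + 0.653596 = 4.6236 m and h_c = 4.6236 × 0.615661 = 2.84657 m.
A = πr²/2 = π × 1.54²/2 = 3.7253 m².
Resultant F = γ·h_c·A = 10.05525 × 2.84657 × 3.7253 = 106.629 kN.
I_c = (π/8 − 8/(9π))·r⁴ = 0.109757 × 1.54⁴ = 0.617327 m⁴.
Centre of pressure: y_p = y_c + I_c/(y_c·A) = 4.6236 + 0.617327/(4.6236 × 3.7253) = 4.6236 + 0.0358405 = 4.65944 m along the plane.
Vertically, h_p = y_p·sinθ = 4.65944 × 0.615661 = 2.86864 m.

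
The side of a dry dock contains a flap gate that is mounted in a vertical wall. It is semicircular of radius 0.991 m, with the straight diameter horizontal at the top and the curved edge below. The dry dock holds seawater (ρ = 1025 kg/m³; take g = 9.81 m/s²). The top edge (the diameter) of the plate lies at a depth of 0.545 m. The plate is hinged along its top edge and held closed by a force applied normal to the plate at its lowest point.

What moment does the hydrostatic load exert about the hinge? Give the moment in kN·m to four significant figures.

M ≈ 7.364 kN·m

γ = ρg = 1025 × 9.81 / 1000 = 10.05525 kN/m³.
The centroid of a semicircle lies 4r/(3π) = 0.420593 m from the diameter, here below the top edge, so the centroid depth is h_c = 0.545 + 0.420593 = 0.965593 m.
A = πr²/2 = π × 0.991²/2 = 1.54265 m².
Resultant F = γ·h_c·A = 10.05525 × 0.965593 × 1.54265 = 14.978 kN.
I_c = (π/8 − 8/(9π))·r⁴ = 0.109757 × 0.991⁴ = 0.105859 m⁴.
Centre of pressure: y_p = y_c + I_c/(y_c·A) = 0.965593 + 0.105859/(0.965593 × 1.54265) = 0.965593 + 0.0710667 = 1.03666 m along the plane.
The resultant acts 0.420593 + 0.0710667 = 0.49166 m (along the plate) below the hinge at the top edge, so the moment about the hinge is M = F × 0.49166 = 14.978 × 0.49166 = 7.36408 kN·m.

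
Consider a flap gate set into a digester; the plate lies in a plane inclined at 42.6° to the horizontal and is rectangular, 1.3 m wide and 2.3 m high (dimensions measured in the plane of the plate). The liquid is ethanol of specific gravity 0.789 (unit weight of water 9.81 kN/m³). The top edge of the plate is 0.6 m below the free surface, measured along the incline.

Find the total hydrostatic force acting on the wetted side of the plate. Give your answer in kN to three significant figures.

F ≈ 27.4 kN

γ = 0.789 × 9.81 = 7.74009 kN/m³.
Let θ = 42.6° be the plate's angle to the horizontal; measure y along the incline from where the plane meets the free surface. Vertical depth h = y·sinθ with sinθ = 0.676876.
The centroid lies 2.3/2 = 1.15 m below the top edge, so y_c = 0.6 + 1.15 = 1.75 m and h_c = 1.75 × 0.676876 = 1.18453 m.
A = 1.3 × 2.3 = 2.99 m².
Resultant F = γ·h_c·A = 7.74009 × 1.18453 × 2.99 = 27.4134 kN.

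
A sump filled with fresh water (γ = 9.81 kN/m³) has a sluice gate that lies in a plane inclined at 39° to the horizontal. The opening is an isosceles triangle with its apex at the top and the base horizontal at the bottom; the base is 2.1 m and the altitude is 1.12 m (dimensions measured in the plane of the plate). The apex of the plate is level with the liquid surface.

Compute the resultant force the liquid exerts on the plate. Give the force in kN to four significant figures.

γ = 9.81 kN/m³.
Let θ = 39° be the plate's angle to the horizontal; measure y along the incline from where the plane meets the free surface. Vertical depth h = y·sinθ with sinθ = 0.629320.
With the apex up, the centroid sits 2h/3 = 2 × 1.12/3 = 0.746667 m below the apex, so y_c = 0.746667 m and h_c = 0.746667 × 0.629320 = 0.469892 m.
A = ½ × 2.1 × 1.12 = 1.176 m².
Resultant F = γ·h_c·A = 9.81 × 0.469892 × 1.176 = 5.42094 kN.

F ≈ 5.421 kN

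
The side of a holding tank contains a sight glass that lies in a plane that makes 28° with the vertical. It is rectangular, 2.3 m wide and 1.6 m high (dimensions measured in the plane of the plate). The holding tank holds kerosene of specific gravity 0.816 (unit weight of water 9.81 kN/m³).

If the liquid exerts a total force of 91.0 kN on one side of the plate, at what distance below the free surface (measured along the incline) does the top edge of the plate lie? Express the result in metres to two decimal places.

γ = 0.816 × 9.81 = 8.00496 kN/m³.
A = 2.3 × 1.6 = 3.68 m².
From F = γ·h_c·A, the centroid depth is h_c = 91.0/(8.00496 × 3.68) = 3.08912 m.
The plate makes 28° with the vertical, i.e. θ = 90° − 28° = 62° to the horizontal. Measuring y along the incline from the free-surface line, vertical depth h = y·sinθ with sinθ = 0.882948.
Along the incline, y_c = h_c/sinθ = 3.08912/0.882948 = 3.49864 m.
The centroid lies 1.6/2 = 0.8 m below the top edge, so the top edge sits at y_top = 3.49864 − 0.8 = 2.69864 m along the incline.

y_top ≈ 2.70 m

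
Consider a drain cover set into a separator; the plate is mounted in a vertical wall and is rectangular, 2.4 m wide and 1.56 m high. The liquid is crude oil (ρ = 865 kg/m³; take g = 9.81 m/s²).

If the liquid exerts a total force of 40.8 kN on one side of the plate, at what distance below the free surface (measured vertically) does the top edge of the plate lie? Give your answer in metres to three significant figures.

γ = ρg = 865 × 9.81 / 1000 = 8.48565 kN/m³.
A = 2.4 × 1.56 = 3.744 m².
From F = γ·h_c·A, the centroid depth is h_c = 40.8/(8.48565 × 3.744) = 1.28422 m.
The centroid lies 1.56/2 = 0.78 m below the top edge, so the top edge sits at h_top = 1.28422 − 0.78 = 0.50422 m below the surface.

d_top ≈ 0.504 m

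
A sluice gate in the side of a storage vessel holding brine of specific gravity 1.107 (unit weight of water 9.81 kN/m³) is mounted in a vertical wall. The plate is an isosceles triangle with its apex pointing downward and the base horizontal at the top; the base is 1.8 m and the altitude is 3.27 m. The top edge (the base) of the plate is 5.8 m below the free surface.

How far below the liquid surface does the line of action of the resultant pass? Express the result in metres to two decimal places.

h_p = 6.98 m

γ = 1.107 × 9.81 = 10.85967 kN/m³.
With the apex down, the centroid sits h/3 = 3.27/3 = 1.09 m below the base (the top edge), so the centroid depth is h_c = 5.8 + 1.09 = 6.89 m.
A = ½ × 1.8 × 3.27 = 2.943 m².
Resultant F = γ·h_c·A = 10.85967 × 6.89 × 2.943 = 220.204 kN.
I_c = b·h³/36 = 1.8 × 3.27³/36 = 1.74829 m⁴.
Centre of pressure: y_p = y_c + I_c/(y_c·A) = 6.89 + 1.74829/(6.89 × 2.943) = 6.89 + 0.0862192 = 6.97622 m along the plane.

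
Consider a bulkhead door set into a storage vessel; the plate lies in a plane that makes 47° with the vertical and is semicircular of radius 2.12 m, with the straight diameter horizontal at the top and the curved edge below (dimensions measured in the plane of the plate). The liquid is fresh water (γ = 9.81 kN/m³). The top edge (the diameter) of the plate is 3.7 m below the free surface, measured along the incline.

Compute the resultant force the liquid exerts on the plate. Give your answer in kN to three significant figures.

γ = 9.81 kN/m³.
The plate makes 47° with the vertical, i.e. θ = 90° − 47° = 43° to the horizontal. Measuring y along the incline from the free-surface line, vertical depth h = y·sinθ with sinθ = 0.681998.
The centroid of a semicircle lies 4r/(3π) = 0.899756 m from the diameter, here below the top edge, so y_c = 3.7 + 0.899756 = 4.59976 m and h_c = 4.59976 × 0.681998 = 3.13703 m.
A = πr²/2 = π × 2.12²/2 = 7.05979 m².
Resultant F = γ·h_c·A = 9.81 × 3.13703 × 7.05979 = 217.26 kN.

F ≈ 217 kN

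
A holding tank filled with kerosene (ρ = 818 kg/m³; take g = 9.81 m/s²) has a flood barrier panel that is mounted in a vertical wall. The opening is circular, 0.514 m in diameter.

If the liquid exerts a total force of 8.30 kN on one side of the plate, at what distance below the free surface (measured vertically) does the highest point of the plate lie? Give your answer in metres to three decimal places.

γ = ρg = 818 × 9.81 / 1000 = 8.02458 kN/m³.
A = π(0.257)² = 0.207499 m².
From F = γ·h_c·A, the centroid depth is h_c = 8.30/(8.02458 × 0.207499) = 4.98471 m.
The centroid is at the centre, 0.257 m below the top of the plate, so the highest point sits at h_top = 4.98471 − 0.257 = 4.72771 m below the surface.

d_top ≈ 4.728 m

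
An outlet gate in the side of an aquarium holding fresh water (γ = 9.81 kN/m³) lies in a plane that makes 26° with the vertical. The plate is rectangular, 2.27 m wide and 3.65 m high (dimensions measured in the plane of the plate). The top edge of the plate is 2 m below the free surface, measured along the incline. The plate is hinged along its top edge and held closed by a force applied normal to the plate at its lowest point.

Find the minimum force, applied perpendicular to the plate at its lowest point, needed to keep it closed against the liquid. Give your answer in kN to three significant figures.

P ≈ 162 kN

γ = 9.81 kN/m³.
The plate makes 26° with the vertical, i.e. θ = 90° − 26° = 64° to the horizontal. Measuring y along the incline from the free-surface line, vertical depth h = y·sinθ with sinθ = 0.898794.
The centroid lies 3.65/2 = 1.825 m below the top edge, so y_c = 2 + 1.825 = 3.825 m and h_c = 3.825 × 0.898794 = 3.43789 m.
A = 2.27 × 3.65 = 8.2855 m².
Resultant F = γ·h_c·A = 9.81 × 3.43789 × 8.2855 = 279.434 kN.
I_c = b·h³/12 = 2.27 × 3.65³/12 = 9.19863 m⁴.
Centre of pressure: y_p = y_c + I_c/(y_c·A) = 3.825 + 9.19863/(3.825 × 8.2855) = 3.825 + 0.290251 = 4.11525 m along the plane.
The resultant acts 1.825 + 0.290251 = 2.11525 m (along the plate) below the hinge at the top edge, so the moment about the hinge is M = F × 2.11525 = 279.434 × 2.11525 = 591.073 kN·m.
A normal force at the bottom, 3.65 m from the hinge, must supply this moment: P = 591.073/3.65 = 161.938 kN.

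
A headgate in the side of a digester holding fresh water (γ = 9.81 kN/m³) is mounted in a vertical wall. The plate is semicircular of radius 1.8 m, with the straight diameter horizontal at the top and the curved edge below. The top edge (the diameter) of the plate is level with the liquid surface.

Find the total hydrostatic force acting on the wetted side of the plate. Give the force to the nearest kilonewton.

F ≈ 38 kN

γ = 9.81 kN/m³.
The centroid of a semicircle lies 4r/(3π) = 0.763944 m from the diameter, here below the top edge, so the centroid depth is h_c = 0.763944 m.
A = πr²/2 = π × 1.8²/2 = 5.08938 m².
Resultant F = γ·h_c·A = 9.81 × 0.763944 × 5.08938 = 38.1413 kN.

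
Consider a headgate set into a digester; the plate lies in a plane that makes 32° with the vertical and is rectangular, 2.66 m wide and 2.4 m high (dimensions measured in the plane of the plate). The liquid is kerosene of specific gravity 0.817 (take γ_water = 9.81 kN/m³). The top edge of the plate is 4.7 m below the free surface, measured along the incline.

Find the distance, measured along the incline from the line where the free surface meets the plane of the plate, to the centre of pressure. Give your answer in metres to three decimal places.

y_p = 5.981 m

γ = 0.817 × 9.81 = 8.01477 kN/m³.
The plate makes 32° with the vertical, i.e. θ = 90° − 32° = 58° to the horizontal. Measuring y along the incline from the free-surface line, vertical depth h = y·sinθ with sinθ = 0.848048.
The centroid lies 2.4/2 = 1.2 m below the top edge, so y_c = 4.7 + 1.2 = 5.9 m and h_c = 5.9 × 0.848048 = 5.00348 m.
A = 2.66 × 2.4 = 6.384 m².
Resultant F = γ·h_c·A = 8.01477 × 5.00348 × 6.384 = 256.01 kN.
I_c = b·h³/12 = 2.66 × 2.4³/12 = 3.06432 m⁴.
Centre of pressure: y_p = y_c + I_c/(y_c·A) = 5.9 + 3.06432/(5.9 × 6.384) = 5.9 + 0.0813559 = 5.98136 m along the plane.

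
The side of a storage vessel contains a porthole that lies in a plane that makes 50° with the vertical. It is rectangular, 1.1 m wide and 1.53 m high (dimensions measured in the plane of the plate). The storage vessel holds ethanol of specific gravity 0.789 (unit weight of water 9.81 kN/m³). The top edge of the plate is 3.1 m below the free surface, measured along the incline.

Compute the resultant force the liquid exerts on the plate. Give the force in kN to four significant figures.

γ = 0.789 × 9.81 = 7.74009 kN/m³.
The plate makes 50° with the vertical, i.e. θ = 90° − 50° = 40° to the horizontal. Measuring y along the incline from the free-surface line, vertical depth h = y·sinθ with sinθ = 0.642788.
The centroid lies 1.53/2 = 0.765 m below the top edge, so y_c = 3.1 + 0.765 = 3.865 m and h_c = 3.865 × 0.642788 = 2.48438 m.
A = 1.1 × 1.53 = 1.683 m².
Resultant F = γ·h_c·A = 7.74009 × 2.48438 × 1.683 = 32.363 kN.

F ≈ 32.36 kN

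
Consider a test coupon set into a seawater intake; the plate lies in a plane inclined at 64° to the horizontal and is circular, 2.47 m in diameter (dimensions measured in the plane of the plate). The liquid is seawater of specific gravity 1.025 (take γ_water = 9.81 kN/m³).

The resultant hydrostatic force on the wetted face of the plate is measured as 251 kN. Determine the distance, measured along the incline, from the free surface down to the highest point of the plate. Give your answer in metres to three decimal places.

y_top ≈ 4.561 m

γ = 1.025 × 9.81 = 10.05525 kN/m³.
A = π(1.235)² = 4.79164 m².
From F = γ·h_c·A, the centroid depth is h_c = 251/(10.05525 × 4.79164) = 5.20951 m.
Let θ = 64° be the plate's angle to the horizontal; measure y along the incline from where the plane meets the free surface. Vertical depth h = y·sinθ with sinθ = 0.898794.
Along the incline, y_c = h_c/sinθ = 5.20951/0.898794 = 5.79611 m.
The centroid is at the centre, 1.235 m below the top of the plate, so the highest point sits at y_top = 5.79611 − 1.235 = 4.56111 m along the incline.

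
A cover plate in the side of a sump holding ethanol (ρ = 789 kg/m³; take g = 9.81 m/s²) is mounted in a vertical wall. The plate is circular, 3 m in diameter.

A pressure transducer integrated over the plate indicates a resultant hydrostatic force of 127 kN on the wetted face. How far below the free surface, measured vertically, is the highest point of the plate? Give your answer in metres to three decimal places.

d_top ≈ 0.821 m

γ = ρg = 789 × 9.81 / 1000 = 7.74009 kN/m³.
A = π(1.5)² = 7.06858 m².
From F = γ·h_c·A, the centroid depth is h_c = 127/(7.74009 × 7.06858) = 2.32127 m.
The centroid is at the centre, 1.5 m below the top of the plate, so the highest point sits at h_top = 2.32127 − 1.5 = 0.82127 m below the surface.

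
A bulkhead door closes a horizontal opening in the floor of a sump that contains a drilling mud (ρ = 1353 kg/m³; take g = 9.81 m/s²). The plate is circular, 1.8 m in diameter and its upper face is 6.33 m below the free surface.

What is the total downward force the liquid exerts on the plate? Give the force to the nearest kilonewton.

F ≈ 214 kN

γ = ρg = 1353 × 9.81 / 1000 = 13.27293 kN/m³.
The plate is horizontal, so pressure is uniform at p = γ·h = 13.27293 × 6.33 = 84.0176 kN/m².
A = π(0.9)² = 2.54469 m².
F = p·A = 84.0176 × 2.54469 = 213.799 kN.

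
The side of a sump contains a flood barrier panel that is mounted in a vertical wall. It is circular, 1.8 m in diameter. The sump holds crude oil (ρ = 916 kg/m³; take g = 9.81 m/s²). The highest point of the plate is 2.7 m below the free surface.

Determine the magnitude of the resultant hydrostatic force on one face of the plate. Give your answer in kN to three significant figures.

F ≈ 82.3 kN

γ = ρg = 916 × 9.81 / 1000 = 8.98596 kN/m³.
The centroid is at the centre, 0.9 m below the top of the plate, so the centroid depth is h_c = 2.7 + 0.9 = 3.6 m.
A = π(0.9)² = 2.54469 m².
Resultant F = γ·h_c·A = 8.98596 × 3.6 × 2.54469 = 82.3193 kN.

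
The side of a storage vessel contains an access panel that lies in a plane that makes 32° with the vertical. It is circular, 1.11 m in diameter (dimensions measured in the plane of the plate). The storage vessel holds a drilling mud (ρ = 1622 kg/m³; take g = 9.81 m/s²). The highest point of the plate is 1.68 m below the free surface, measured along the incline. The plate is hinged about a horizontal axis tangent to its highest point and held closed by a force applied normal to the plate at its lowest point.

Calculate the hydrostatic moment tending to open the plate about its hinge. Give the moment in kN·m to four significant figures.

M ≈ 17.20 kN·m

γ = ρg = 1622 × 9.81 / 1000 = 15.91182 kN/m³.
The plate makes 32° with the vertical, i.e. θ = 90° − 32° = 58° to the horizontal. Measuring y along the incline from the free-surface line, vertical depth h = y·sinθ with sinθ = 0.848048.
The centroid is at the centre, 0.555 m below the top of the plate, so y_c = 1.68 + 0.555 = 2.235 m and h_c = 2.235 × 0.848048 = 1.89539 m.
A = π(0.555)² = 0.967689 m².
Resultant F = γ·h_c·A = 15.91182 × 1.89539 × 0.967689 = 29.1846 kN.
I_c = πr⁴/4 = π × 0.555⁴/4 = 0.0745181 m⁴.
Centre of pressure: y_p = y_c + I_c/(y_c·A) = 2.235 + 0.0745181/(2.235 × 0.967689) = 2.235 + 0.0344547 = 2.26945 m along the plane.
The resultant acts 0.555 + 0.0344547 = 0.589455 m (along the plate) below the hinge at the top edge, so the moment about the hinge is M = F × 0.589455 = 29.1846 × 0.589455 = 17.203 kN·m.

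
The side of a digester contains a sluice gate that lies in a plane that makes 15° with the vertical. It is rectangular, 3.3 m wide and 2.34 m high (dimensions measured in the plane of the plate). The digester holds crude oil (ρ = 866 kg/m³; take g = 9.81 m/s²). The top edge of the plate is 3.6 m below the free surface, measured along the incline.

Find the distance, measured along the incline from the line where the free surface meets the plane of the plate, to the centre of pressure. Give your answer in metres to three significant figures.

γ = ρg = 866 × 9.81 / 1000 = 8.49546 kN/m³.
The plate makes 15° with the vertical, i.e. θ = 90° − 15° = 75° to the horizontal. Measuring y along the incline from the free-surface line, vertical depth h = y·sinθ with sinθ = 0.965926.
The centroid lies 2.34/2 = 1.17 m below the top edge, so y_c = 3.6 + 1.17 = 4.77 m and h_c = 4.77 × 0.965926 = 4.60747 m.
A = 3.3 × 2.34 = 7.722 m².
Resultant F = γ·h_c·A = 8.49546 × 4.60747 × 7.722 = 302.259 kN.
I_c = b·h³/12 = 3.3 × 2.34³/12 = 3.52355 m⁴.
Centre of pressure: y_p = y_c + I_c/(y_c·A) = 4.77 + 3.52355/(4.77 × 7.722) = 4.77 + 0.0956604 = 4.86566 m along the plane.

y_p = 4.87 m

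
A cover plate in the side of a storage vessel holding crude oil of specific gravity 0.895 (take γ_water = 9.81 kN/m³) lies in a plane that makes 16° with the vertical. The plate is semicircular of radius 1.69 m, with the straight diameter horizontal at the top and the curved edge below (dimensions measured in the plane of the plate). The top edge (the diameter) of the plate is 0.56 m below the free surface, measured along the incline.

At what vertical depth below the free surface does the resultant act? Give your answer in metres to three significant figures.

γ = 0.895 × 9.81 = 8.77995 kN/m³.
The plate makes 16° with the vertical, i.e. θ = 90° − 16° = 74° to the horizontal. Measuring y along the incline from the free-surface line, vertical depth h = y·sinθ with sinθ = 0.961262.
The centroid of a semicircle lies 4r/(3π) = 0.717258 m from the diameter, here below the top edge, so y_c = 0.56 + 0.717258 = 1.27726 m and h_c = 1.27726 × 0.961262 = 1.22778 m.
A = πr²/2 = π × 1.69²/2 = 4.48635 m².
Resultant F = γ·h_c·A = 8.77995 × 1.22778 × 4.48635 = 48.3622 kN.
I_c = (π/8 − 8/(9π))·r⁴ = 0.109757 × 1.69⁴ = 0.895322 m⁴.
Centre of pressure: y_p = y_c + I_c/(y_c·A) = 1.27726 + 0.895322/(1.27726 × 4.48635) = 1.27726 + 0.156245 = 1.43351 m along the plane.
Vertically, h_p = y_p·sinθ = 1.43351 × 0.961262 = 1.37798 m.

h_p = 1.38 m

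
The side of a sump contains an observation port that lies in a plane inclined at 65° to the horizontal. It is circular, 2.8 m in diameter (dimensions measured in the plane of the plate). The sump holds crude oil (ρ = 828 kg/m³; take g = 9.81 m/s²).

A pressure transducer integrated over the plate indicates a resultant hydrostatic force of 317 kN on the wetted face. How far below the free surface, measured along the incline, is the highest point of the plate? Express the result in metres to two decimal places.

γ = ρg = 828 × 9.81 / 1000 = 8.12268 kN/m³.
A = π(1.4)² = 6.15752 m².
From F = γ·h_c·A, the centroid depth is h_c = 317/(8.12268 × 6.15752) = 6.33803 m.
Let θ = 65° be the plate's angle to the horizontal; measure y along the incline from where the plane meets the free surface. Vertical depth h = y·sinθ with sinθ = 0.906308.
Along the incline, y_c = h_c/sinθ = 6.33803/0.906308 = 6.99324 m.
The centroid is at the centre, 1.4 m below the top of the plate, so the highest point sits at y_top = 6.99324 − 1.4 = 5.59324 m along the incline.

y_top ≈ 5.59 m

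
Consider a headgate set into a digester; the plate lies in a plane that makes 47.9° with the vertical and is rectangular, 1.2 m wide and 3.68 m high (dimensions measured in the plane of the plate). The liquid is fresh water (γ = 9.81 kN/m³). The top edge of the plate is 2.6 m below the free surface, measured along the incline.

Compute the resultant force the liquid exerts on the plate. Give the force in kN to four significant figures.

F ≈ 129.0 kN

γ = 9.81 kN/m³.
The plate makes 47.9° with the vertical, i.e. θ = 90° − 47.9° = 42.1° to the horizontal. Measuring y along the incline from the free-surface line, vertical depth h = y·sinθ with sinθ = 0.670427.
The centroid lies 3.68/2 = 1.84 m below the top edge, so y_c = 2.6 + 1.84 = 4.44 m and h_c = 4.44 × 0.670427 = 2.9767 m.
A = 1.2 × 3.68 = 4.416 m².
Resultant F = γ·h_c·A = 9.81 × 2.9767 × 4.416 = 128.954 kN.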